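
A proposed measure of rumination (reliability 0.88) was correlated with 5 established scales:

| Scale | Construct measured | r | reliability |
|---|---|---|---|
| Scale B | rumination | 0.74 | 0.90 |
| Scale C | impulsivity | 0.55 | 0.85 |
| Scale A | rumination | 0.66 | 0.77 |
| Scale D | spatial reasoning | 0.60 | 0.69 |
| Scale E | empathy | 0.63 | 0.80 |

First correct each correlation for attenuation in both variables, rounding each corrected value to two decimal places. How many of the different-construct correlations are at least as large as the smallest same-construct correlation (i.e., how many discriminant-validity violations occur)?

0

Disattenuated r (r / √(r_scale · r_new)):
  Scale B (conv): 0.74 / √(0.90·0.88) = 0.83
  Scale C (disc): 0.55 / √(0.85·0.88) = 0.64
  Scale A (conv): 0.66 / √(0.77·0.88) = 0.80
  Scale D (disc): 0.60 / √(0.69·0.88) = 0.77
  Scale E (disc): 0.63 / √(0.80·0.88) = 0.75
Smallest convergent = 0.80. Discriminant values: 0.64, 0.77, 0.75; count ≥ 0.80 → 0.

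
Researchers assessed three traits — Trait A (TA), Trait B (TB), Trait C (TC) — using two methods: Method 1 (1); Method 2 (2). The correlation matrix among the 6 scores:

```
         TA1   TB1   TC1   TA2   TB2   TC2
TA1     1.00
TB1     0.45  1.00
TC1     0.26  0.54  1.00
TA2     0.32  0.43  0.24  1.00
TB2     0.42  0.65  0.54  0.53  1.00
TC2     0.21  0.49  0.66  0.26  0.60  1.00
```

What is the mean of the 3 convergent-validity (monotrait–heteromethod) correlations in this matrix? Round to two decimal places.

0.54

Convergent values: 0.32, 0.65, 0.66; mean = 1.63/3 = 0.54.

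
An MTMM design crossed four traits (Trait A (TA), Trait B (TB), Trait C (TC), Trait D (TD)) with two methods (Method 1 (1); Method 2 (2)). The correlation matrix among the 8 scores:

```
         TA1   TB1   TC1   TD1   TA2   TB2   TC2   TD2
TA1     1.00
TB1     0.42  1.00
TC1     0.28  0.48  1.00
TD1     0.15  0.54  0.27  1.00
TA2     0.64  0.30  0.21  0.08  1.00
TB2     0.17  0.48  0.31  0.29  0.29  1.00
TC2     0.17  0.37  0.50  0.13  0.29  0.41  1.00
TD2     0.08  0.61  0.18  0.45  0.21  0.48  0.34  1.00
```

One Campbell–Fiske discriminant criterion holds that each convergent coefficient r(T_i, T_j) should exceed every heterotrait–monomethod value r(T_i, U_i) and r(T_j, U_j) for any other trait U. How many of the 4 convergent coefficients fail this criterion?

2

Each convergent coefficient versus the relevant comparison correlations:
TA (methods 1·2): 0.64 vs {0.42, 0.29, 0.28, 0.29, 0.15, 0.21} → pass.
TB (methods 1·2): 0.48 vs {0.42, 0.29, 0.48, 0.41, 0.54, 0.48} → fail.
TC (methods 1·2): 0.50 vs {0.28, 0.29, 0.48, 0.41, 0.27, 0.34} → pass.
TD (methods 1·2): 0.45 vs {0.15, 0.21, 0.54, 0.48, 0.27, 0.34} → fail.
2 of 4 fail.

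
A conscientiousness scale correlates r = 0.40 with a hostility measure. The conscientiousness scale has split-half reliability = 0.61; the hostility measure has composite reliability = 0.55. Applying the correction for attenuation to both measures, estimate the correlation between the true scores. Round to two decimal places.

0.69

r_true = r_obs / √(r_xx · r_yy) = 0.40 / √(0.61 × 0.55) = 0.40 / √0.3355 = 0.40 / 0.5792 ≈ 0.69.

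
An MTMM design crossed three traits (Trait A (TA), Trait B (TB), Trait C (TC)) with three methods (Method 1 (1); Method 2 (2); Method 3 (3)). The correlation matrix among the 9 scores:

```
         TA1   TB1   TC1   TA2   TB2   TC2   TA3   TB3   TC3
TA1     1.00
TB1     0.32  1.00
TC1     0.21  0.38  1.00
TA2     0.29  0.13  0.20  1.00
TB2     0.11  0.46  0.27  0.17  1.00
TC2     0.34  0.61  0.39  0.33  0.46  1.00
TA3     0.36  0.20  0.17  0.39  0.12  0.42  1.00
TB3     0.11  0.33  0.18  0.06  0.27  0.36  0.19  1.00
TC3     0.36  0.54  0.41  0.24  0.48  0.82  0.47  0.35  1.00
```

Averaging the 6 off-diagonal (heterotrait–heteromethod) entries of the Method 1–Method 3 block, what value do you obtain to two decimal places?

HTHM values (method 1 × method 3): 0.11, 0.36, 0.20, 0.54, 0.17, 0.18; mean = 1.56/6 = 0.26.

0.26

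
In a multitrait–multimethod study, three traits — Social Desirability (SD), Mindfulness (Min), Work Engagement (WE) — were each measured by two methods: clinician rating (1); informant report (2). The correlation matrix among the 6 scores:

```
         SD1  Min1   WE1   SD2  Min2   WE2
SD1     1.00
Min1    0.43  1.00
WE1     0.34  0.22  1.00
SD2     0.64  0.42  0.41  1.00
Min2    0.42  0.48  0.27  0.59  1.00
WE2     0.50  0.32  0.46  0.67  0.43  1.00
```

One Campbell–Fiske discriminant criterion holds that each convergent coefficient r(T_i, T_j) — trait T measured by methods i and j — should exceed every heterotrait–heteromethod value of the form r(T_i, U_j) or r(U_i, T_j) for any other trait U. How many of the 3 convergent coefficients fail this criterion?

1

Each convergent coefficient versus the relevant comparison correlations:
SD (methods 1·2): 0.64 vs {0.42, 0.42, 0.50, 0.41} → pass.
Min (methods 1·2): 0.48 vs {0.42, 0.42, 0.32, 0.27} → pass.
WE (methods 1·2): 0.46 vs {0.41, 0.50, 0.27, 0.32} → fail.
1 of 3 fail.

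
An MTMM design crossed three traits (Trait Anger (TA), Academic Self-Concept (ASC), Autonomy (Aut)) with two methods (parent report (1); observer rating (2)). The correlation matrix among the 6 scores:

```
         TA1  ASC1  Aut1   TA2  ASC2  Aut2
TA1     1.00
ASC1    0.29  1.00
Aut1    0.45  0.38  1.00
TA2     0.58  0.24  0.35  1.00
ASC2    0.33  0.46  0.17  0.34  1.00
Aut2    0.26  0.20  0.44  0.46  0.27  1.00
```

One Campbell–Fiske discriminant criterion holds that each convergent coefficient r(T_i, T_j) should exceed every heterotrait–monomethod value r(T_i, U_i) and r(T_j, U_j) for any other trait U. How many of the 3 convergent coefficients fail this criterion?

1

Convergent coefficients and their comparison sets:
TA (methods 1·2): 0.58 vs {0.29, 0.34, 0.45, 0.46} → pass.
ASC (methods 1·2): 0.46 vs {0.29, 0.34, 0.38, 0.27} → pass.
Aut (methods 1·2): 0.44 vs {0.45, 0.46, 0.38, 0.27} → fail.
1 of 3 fail.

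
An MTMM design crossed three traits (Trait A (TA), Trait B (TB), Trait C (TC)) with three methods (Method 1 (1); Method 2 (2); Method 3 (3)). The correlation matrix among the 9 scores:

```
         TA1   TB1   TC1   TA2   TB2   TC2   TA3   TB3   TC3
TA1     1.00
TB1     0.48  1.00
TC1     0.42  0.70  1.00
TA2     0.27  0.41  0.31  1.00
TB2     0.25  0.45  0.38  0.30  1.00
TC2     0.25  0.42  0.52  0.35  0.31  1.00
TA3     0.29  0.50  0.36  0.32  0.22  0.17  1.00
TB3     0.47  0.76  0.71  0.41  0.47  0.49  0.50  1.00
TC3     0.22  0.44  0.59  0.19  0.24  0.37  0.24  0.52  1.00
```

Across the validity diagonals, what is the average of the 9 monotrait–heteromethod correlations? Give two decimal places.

0.45

Convergent values: 0.27, 0.29, 0.32, 0.45, 0.76, 0.47, 0.52, 0.59, 0.37; mean = 4.04/9 = 0.45.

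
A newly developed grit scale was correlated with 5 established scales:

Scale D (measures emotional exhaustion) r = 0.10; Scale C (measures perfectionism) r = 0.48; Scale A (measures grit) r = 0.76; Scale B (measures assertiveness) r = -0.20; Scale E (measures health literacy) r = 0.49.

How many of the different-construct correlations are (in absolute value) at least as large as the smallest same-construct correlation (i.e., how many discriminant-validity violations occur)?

Convergent (same construct = grit): Scale A.
Smallest convergent = 0.76. Discriminant |r|: 0.10, 0.48, 0.20, 0.49; count ≥ 0.76 → 0.

0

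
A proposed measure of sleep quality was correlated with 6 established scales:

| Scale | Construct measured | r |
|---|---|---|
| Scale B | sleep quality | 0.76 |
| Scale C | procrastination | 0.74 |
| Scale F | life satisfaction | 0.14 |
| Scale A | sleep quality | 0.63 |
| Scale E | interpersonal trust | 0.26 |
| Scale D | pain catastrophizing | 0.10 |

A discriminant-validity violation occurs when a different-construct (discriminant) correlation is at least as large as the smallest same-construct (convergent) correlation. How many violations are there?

Convergent (same construct = sleep quality): Scale B, Scale A.
Smallest convergent = 0.63. Discriminant values: 0.74, 0.14, 0.26, 0.10; count ≥ 0.63 → 1.

1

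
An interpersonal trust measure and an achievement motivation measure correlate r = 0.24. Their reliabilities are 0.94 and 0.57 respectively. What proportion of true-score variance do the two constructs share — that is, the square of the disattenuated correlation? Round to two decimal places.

Disattenuated r = 0.24 / √(0.94 × 0.57) = 0.24 / 0.7320 = 0.3279.
Shared true-score variance = 0.3279² = 0.1075 ≈ 0.11.

0.11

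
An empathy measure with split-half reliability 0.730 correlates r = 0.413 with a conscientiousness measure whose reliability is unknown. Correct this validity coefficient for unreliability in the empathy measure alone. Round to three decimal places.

0.483

Single correction: r_c = r_obs / √r_xx = 0.413 / √0.730 = 0.413 / 0.8544 ≈ 0.483.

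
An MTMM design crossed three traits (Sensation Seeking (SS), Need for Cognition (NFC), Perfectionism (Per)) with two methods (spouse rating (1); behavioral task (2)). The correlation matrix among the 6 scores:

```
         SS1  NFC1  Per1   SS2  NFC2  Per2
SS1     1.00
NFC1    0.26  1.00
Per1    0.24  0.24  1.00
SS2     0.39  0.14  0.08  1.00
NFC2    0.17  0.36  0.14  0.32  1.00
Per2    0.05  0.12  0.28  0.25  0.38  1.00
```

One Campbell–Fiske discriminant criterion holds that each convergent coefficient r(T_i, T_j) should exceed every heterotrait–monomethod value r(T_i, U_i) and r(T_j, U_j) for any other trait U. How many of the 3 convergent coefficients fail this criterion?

2

Convergent coefficients and their comparison sets:
SS (methods 1·2): 0.39 vs {0.26, 0.32, 0.24, 0.25} → pass.
NFC (methods 1·2): 0.36 vs {0.26, 0.32, 0.24, 0.38} → fail.
Per (methods 1·2): 0.28 vs {0.24, 0.25, 0.24, 0.38} → fail.
2 of 3 fail.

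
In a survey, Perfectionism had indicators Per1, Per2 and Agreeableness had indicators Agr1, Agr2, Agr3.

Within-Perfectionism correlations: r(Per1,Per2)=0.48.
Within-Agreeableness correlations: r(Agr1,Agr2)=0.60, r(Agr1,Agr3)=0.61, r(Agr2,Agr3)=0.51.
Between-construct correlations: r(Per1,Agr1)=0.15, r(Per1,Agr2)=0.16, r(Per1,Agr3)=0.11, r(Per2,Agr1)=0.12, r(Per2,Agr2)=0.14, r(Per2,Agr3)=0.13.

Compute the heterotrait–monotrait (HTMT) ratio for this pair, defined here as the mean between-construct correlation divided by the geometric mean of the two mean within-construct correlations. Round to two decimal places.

Mean between = 0.81/6 = 0.1350.
Mean within-Per = 0.48/1 = 0.4800; mean within-Agr = 1.72/3 = 0.5733.
Geometric mean = √(0.4800 × 0.5733) = 0.5246.
HTMT = 0.1350 / 0.5246 = 0.26.

0.26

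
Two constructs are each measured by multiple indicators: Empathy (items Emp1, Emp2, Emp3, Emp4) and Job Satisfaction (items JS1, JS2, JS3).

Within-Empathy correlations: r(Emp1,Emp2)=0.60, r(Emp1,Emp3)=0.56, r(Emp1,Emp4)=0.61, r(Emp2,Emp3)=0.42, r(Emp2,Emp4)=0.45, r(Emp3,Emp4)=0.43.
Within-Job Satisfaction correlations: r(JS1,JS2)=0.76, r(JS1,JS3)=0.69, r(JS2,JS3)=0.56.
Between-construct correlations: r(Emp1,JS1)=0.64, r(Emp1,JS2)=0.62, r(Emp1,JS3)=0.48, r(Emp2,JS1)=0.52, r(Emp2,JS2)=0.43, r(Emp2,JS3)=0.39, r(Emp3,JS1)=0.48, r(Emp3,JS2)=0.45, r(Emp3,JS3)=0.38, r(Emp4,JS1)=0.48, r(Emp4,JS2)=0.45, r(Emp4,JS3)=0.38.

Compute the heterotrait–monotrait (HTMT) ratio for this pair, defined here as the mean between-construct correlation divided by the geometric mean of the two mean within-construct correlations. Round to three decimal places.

0.811

Mean heterotrait r = 5.70/12 = 0.4750.
Mean within-Emp = 3.07/6 = 0.5117; mean within-JS = 2.01/3 = 0.6700.
Geometric mean = √(0.5117 × 0.6700) = 0.5855.
HTMT = 0.4750 / 0.5855 = 0.811.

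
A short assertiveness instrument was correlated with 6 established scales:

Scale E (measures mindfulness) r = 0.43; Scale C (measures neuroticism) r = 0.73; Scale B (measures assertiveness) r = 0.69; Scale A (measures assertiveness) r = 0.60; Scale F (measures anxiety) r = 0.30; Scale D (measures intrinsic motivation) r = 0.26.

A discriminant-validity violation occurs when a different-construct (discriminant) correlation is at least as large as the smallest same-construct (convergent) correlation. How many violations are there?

Convergent (same construct = assertiveness): Scale B, Scale A.
Smallest convergent = 0.60. Discriminant values: 0.43, 0.73, 0.30, 0.26; count ≥ 0.60 → 1.

1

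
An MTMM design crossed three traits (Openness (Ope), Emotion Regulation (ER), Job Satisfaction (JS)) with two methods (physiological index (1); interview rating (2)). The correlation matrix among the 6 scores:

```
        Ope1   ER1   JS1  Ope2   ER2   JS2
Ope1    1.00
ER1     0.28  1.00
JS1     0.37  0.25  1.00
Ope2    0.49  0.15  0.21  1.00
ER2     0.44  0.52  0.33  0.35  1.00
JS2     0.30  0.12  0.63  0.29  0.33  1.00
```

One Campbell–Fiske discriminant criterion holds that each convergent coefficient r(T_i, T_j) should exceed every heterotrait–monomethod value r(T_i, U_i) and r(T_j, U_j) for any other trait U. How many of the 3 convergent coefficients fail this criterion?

0

Convergent coefficients and their comparison sets:
Ope (methods 1·2): 0.49 vs {0.28, 0.35, 0.37, 0.29} → pass.
ER (methods 1·2): 0.52 vs {0.28, 0.35, 0.25, 0.33} → pass.
JS (methods 1·2): 0.63 vs {0.37, 0.29, 0.25, 0.33} → pass.
0 of 3 fail.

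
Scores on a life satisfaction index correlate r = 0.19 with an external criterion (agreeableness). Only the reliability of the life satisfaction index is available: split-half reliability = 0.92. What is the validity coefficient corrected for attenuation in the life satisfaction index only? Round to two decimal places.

Single correction: r_c = r_obs / √r_xx = 0.19 / √0.92 = 0.19 / 0.9592 ≈ 0.20.

0.20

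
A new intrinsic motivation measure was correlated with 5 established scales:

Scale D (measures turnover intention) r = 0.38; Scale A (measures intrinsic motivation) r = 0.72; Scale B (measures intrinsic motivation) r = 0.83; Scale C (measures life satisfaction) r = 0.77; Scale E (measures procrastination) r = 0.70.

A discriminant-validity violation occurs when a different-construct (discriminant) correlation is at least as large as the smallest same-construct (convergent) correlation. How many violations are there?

1

Convergent (same construct = intrinsic motivation): Scale A, Scale B.
Smallest convergent = 0.72. Discriminant values: 0.38, 0.77, 0.70; count ≥ 0.72 → 1.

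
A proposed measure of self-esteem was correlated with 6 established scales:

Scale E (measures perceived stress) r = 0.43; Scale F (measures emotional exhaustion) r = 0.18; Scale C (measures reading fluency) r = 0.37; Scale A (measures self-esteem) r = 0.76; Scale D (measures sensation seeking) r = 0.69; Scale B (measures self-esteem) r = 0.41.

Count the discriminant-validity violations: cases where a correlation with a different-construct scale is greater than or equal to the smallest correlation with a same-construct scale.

2

Convergent (same construct = self-esteem): Scale A, Scale B.
Smallest convergent = 0.41. Discriminant values: 0.43, 0.18, 0.37, 0.69; count ≥ 0.41 → 2.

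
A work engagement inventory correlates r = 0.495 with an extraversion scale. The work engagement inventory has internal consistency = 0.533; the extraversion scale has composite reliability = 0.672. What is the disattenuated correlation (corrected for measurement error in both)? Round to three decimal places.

0.827

r_true = r_obs / √(r_xx · r_yy) = 0.495 / √(0.533 × 0.672) = 0.495 / √0.358176 = 0.495 / 0.5985 ≈ 0.827.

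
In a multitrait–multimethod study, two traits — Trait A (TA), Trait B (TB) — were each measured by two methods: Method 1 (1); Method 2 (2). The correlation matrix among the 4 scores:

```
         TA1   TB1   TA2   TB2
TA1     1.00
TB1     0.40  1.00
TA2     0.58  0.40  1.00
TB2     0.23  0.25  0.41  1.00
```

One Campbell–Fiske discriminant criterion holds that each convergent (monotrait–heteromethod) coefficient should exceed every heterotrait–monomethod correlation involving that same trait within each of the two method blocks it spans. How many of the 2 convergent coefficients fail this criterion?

Convergent coefficients and their comparison sets:
TA (methods 1·2): 0.58 vs {0.40, 0.41} → pass.
TB (methods 1·2): 0.25 vs {0.40, 0.41} → fail.
1 of 2 fail.

1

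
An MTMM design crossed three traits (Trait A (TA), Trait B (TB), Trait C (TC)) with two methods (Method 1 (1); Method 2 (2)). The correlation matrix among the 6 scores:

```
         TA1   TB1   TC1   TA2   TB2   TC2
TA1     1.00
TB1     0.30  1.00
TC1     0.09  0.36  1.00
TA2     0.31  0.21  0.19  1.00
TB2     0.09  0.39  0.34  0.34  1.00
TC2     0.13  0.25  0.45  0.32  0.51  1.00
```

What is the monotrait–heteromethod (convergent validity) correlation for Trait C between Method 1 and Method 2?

Same trait (TC), different methods: r(TC1, TC2) = 0.45.

0.45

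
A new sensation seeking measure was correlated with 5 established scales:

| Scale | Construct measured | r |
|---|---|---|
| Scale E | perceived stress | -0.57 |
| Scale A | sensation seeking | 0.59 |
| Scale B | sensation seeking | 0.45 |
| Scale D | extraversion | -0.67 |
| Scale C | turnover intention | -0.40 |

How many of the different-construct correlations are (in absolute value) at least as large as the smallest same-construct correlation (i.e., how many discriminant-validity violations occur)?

2

Convergent (same construct = sensation seeking): Scale A, Scale B.
Smallest convergent = 0.45. Discriminant |r|: 0.57, 0.67, 0.40; count ≥ 0.45 → 2.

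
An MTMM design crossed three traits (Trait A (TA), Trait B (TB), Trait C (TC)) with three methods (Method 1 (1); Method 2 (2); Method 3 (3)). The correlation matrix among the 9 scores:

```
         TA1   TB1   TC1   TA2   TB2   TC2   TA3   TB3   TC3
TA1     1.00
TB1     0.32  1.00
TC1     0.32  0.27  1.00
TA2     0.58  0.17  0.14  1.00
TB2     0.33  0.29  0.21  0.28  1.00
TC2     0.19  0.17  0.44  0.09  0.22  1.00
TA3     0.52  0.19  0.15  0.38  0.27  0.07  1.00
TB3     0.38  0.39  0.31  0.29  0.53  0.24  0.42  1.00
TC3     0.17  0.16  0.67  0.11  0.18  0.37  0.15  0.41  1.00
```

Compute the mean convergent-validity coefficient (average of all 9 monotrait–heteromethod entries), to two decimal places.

0.46

Convergent values: 0.58, 0.52, 0.38, 0.29, 0.39, 0.53, 0.44, 0.67, 0.37; mean = 4.17/9 = 0.46.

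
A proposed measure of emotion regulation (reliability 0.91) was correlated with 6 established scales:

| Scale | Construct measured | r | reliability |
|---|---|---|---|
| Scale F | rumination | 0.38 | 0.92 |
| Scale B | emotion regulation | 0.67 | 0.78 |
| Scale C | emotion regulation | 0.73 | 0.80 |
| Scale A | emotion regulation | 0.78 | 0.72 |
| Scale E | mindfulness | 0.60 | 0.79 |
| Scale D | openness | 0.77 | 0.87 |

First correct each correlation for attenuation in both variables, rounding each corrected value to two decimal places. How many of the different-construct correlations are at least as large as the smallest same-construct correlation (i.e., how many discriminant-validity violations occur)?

Disattenuated r (r / √(r_scale · r_new)):
  Scale F (disc): 0.38 / √(0.92·0.91) = 0.42
  Scale B (conv): 0.67 / √(0.78·0.91) = 0.80
  Scale C (conv): 0.73 / √(0.80·0.91) = 0.86
  Scale A (conv): 0.78 / √(0.72·0.91) = 0.96
  Scale E (disc): 0.60 / √(0.79·0.91) = 0.71
  Scale D (disc): 0.77 / √(0.87·0.91) = 0.87
Smallest convergent = 0.80. Discriminant values: 0.42, 0.71, 0.87; count ≥ 0.80 → 1.

1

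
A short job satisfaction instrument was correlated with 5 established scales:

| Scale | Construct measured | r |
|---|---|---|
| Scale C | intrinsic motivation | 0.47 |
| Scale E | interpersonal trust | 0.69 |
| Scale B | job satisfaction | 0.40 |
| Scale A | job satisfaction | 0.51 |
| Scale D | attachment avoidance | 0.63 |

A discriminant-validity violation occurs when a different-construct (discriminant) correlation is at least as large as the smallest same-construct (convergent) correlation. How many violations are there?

Convergent (same construct = job satisfaction): Scale B, Scale A.
Smallest convergent = 0.40. Discriminant values: 0.47, 0.69, 0.63; count ≥ 0.40 → 3.

3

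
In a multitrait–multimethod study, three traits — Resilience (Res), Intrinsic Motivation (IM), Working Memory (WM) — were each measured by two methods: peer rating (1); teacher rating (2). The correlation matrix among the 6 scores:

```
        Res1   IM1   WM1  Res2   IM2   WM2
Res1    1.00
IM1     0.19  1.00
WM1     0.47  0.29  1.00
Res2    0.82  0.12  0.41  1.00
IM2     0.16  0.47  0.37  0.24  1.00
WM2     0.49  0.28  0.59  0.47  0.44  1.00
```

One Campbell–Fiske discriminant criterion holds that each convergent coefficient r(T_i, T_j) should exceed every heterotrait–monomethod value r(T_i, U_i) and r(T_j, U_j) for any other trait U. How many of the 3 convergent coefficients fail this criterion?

Convergent coefficients and their comparison sets:
Res (methods 1·2): 0.82 vs {0.19, 0.24, 0.47, 0.47} → pass.
IM (methods 1·2): 0.47 vs {0.19, 0.24, 0.29, 0.44} → pass.
WM (methods 1·2): 0.59 vs {0.47, 0.47, 0.29, 0.44} → pass.
0 of 3 fail.

0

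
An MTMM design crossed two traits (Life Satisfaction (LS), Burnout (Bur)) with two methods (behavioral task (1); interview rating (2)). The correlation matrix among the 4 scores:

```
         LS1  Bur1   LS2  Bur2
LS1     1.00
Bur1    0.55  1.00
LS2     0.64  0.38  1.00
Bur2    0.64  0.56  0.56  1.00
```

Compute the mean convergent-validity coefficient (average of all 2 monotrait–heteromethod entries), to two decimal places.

0.60

Convergent values: 0.64, 0.56; mean = 1.20/2 = 0.60.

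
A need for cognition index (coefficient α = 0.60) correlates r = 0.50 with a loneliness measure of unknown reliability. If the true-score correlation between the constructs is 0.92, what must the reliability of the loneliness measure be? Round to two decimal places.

0.49

r_true = r_obs / √(r_xx · r_yy) ⇒ 0.92 = 0.50 / √(0.60 · r_yy).
√(0.60 · r_yy) = 0.50 / 0.92 = 0.5435; 0.60 · r_yy = 0.2954; r_yy = 0.2954 / 0.60 ≈ 0.49.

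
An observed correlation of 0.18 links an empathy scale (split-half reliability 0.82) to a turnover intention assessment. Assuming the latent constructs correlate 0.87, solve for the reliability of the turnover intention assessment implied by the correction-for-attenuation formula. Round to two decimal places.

0.05

r_true = r_obs / √(r_xx · r_yy) ⇒ 0.87 = 0.18 / √(0.82 · r_yy).
√(0.82 · r_yy) = 0.18 / 0.87 = 0.2069; 0.82 · r_yy = 0.0428; r_yy = 0.0428 / 0.82 ≈ 0.05.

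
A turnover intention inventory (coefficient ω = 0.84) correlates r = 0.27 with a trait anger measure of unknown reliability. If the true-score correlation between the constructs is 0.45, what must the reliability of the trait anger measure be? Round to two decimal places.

r_true = r_obs / √(r_xx · r_yy) ⇒ 0.45 = 0.27 / √(0.84 · r_yy).
√(0.84 · r_yy) = 0.27 / 0.45 = 0.6000; 0.84 · r_yy = 0.3600; r_yy = 0.3600 / 0.84 ≈ 0.43.

0.43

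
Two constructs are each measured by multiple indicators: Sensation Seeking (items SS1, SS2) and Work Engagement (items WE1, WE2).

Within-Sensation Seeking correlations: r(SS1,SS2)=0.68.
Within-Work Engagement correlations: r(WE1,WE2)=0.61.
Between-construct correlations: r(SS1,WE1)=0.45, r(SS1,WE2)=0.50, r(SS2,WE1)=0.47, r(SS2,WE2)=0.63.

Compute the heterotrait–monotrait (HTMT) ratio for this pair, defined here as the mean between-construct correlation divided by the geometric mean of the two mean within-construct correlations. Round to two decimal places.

Between-construct mean = 2.05/4 = 0.5125.
Mean within-SS = 0.68/1 = 0.6800; mean within-WE = 0.61/1 = 0.6100.
Geometric mean = √(0.6800 × 0.6100) = 0.6440.
HTMT = 0.5125 / 0.6440 = 0.80.

0.80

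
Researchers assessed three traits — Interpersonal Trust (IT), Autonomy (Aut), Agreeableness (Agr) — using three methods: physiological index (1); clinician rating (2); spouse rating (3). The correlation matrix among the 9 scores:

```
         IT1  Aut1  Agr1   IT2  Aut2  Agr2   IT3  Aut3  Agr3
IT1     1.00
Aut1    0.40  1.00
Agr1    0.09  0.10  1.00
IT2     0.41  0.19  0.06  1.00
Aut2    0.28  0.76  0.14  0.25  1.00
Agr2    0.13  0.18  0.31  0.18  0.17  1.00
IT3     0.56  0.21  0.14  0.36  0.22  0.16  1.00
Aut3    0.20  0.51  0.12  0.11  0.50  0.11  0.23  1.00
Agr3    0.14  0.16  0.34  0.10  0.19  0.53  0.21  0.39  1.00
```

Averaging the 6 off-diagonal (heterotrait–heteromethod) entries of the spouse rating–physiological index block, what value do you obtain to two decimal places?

0.16

HTHM values (method 3 × method 1): 0.21, 0.14, 0.20, 0.12, 0.14, 0.16; mean = 0.97/6 = 0.16.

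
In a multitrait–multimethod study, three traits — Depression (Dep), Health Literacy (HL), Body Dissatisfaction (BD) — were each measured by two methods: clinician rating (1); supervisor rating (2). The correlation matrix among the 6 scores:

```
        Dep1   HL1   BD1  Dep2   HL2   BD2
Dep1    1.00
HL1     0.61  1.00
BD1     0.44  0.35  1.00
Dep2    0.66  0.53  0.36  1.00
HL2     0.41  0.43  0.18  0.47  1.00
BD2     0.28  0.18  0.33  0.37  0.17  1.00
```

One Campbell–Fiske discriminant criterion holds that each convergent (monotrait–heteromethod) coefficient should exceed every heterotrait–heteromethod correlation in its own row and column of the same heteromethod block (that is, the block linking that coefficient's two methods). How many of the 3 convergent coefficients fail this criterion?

2

Convergent coefficients and their comparison sets:
Dep (methods 1·2): 0.66 vs {0.41, 0.53, 0.28, 0.36} → pass.
HL (methods 1·2): 0.43 vs {0.53, 0.41, 0.18, 0.18} → fail.
BD (methods 1·2): 0.33 vs {0.36, 0.28, 0.18, 0.18} → fail.
2 of 3 fail.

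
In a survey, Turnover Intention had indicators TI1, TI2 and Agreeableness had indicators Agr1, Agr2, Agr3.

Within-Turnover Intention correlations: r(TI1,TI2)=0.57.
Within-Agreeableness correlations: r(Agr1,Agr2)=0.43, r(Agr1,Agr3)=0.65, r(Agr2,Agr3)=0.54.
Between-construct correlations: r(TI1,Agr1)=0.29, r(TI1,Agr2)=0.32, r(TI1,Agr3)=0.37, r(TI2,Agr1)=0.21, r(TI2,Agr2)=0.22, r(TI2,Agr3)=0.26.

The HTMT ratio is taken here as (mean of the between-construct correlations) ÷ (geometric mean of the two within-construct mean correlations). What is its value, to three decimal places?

0.502

Mean heterotrait r = 1.67/6 = 0.2783.
Mean within-TI = 0.57/1 = 0.5700; mean within-Agr = 1.62/3 = 0.5400.
Geometric mean = √(0.5700 × 0.5400) = 0.5548.
HTMT = 0.2783 / 0.5548 = 0.502.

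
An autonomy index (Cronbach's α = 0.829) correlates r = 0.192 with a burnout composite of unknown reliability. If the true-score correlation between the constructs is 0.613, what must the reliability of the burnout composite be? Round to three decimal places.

r_true = r_obs / √(r_xx · r_yy) ⇒ 0.613 = 0.192 / √(0.829 · r_yy).
√(0.829 · r_yy) = 0.192 / 0.613 = 0.3132; 0.829 · r_yy = 0.0981; r_yy = 0.0981 / 0.829 ≈ 0.118.

0.118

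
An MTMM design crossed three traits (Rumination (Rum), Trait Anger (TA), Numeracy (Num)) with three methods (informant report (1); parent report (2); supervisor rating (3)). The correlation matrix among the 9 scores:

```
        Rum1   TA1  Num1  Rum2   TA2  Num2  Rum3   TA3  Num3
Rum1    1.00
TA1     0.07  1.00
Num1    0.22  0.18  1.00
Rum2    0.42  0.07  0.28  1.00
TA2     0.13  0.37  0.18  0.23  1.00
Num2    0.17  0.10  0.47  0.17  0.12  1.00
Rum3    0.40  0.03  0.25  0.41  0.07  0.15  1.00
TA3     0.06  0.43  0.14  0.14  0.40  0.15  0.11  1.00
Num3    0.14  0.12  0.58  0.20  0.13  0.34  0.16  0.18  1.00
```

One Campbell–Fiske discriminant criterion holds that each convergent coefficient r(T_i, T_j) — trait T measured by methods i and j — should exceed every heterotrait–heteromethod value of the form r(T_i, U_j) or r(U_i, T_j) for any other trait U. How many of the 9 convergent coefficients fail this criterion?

Checking each validity diagonal entry against its comparison values:
Rum (methods 1·2): 0.42 vs {0.13, 0.07, 0.17, 0.28} → pass.
Rum (methods 1·3): 0.40 vs {0.06, 0.03, 0.14, 0.25} → pass.
Rum (methods 2·3): 0.41 vs {0.14, 0.07, 0.20, 0.15} → pass.
TA (methods 1·2): 0.37 vs {0.07, 0.13, 0.10, 0.18} → pass.
TA (methods 1·3): 0.43 vs {0.03, 0.06, 0.12, 0.14} → pass.
TA (methods 2·3): 0.40 vs {0.07, 0.14, 0.13, 0.15} → pass.
Num (methods 1·2): 0.47 vs {0.28, 0.17, 0.18, 0.10} → pass.
Num (methods 1·3): 0.58 vs {0.25, 0.14, 0.14, 0.12} → pass.
Num (methods 2·3): 0.34 vs {0.15, 0.20, 0.15, 0.13} → pass.
0 of 9 fail.

0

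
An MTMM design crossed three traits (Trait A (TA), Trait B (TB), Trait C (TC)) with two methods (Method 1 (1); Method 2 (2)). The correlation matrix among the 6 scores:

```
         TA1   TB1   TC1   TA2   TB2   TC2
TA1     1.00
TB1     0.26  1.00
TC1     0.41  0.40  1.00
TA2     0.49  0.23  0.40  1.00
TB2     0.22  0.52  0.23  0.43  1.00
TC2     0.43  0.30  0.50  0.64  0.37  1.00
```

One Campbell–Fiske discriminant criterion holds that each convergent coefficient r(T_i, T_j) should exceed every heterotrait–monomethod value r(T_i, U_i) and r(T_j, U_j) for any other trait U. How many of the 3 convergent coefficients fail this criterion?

2

Convergent coefficients and their comparison sets:
TA (methods 1·2): 0.49 vs {0.26, 0.43, 0.41, 0.64} → fail.
TB (methods 1·2): 0.52 vs {0.26, 0.43, 0.40, 0.37} → pass.
TC (methods 1·2): 0.50 vs {0.41, 0.64, 0.40, 0.37} → fail.
2 of 3 fail.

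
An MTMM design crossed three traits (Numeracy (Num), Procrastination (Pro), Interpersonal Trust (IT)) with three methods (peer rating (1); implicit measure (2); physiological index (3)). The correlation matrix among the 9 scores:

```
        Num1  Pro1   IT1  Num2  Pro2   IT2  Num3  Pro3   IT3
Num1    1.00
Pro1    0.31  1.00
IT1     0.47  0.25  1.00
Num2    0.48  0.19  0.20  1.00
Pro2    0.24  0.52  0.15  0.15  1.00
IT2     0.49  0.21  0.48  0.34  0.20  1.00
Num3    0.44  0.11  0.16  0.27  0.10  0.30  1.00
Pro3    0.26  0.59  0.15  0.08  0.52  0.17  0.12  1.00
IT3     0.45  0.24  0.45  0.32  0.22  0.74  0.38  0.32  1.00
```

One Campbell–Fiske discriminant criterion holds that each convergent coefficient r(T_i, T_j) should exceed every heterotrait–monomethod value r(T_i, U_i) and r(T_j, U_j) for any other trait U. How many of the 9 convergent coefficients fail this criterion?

3

Each convergent coefficient versus the relevant comparison correlations:
Num (methods 1·2): 0.48 vs {0.31, 0.15, 0.47, 0.34} → pass.
Num (methods 1·3): 0.44 vs {0.31, 0.12, 0.47, 0.38} → fail.
Num (methods 2·3): 0.27 vs {0.15, 0.12, 0.34, 0.38} → fail.
Pro (methods 1·2): 0.52 vs {0.31, 0.15, 0.25, 0.20} → pass.
Pro (methods 1·3): 0.59 vs {0.31, 0.12, 0.25, 0.32} → pass.
Pro (methods 2·3): 0.52 vs {0.15, 0.12, 0.20, 0.32} → pass.
IT (methods 1·2): 0.48 vs {0.47, 0.34, 0.25, 0.20} → pass.
IT (methods 1·3): 0.45 vs {0.47, 0.38, 0.25, 0.32} → fail.
IT (methods 2·3): 0.74 vs {0.34, 0.38, 0.20, 0.32} → pass.
3 of 9 fail.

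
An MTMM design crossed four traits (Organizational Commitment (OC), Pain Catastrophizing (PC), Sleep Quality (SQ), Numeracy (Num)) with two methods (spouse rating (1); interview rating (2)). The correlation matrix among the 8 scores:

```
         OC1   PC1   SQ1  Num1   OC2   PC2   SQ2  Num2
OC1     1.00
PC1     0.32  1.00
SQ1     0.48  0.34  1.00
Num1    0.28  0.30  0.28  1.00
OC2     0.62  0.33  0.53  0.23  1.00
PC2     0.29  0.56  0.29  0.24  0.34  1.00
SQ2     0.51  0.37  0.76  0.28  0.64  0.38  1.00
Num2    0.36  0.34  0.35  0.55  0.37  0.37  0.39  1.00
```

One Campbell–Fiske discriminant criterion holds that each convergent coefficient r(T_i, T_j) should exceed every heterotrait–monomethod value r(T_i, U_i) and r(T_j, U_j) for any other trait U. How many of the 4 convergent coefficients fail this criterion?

Checking each validity diagonal entry against its comparison values:
OC (methods 1·2): 0.62 vs {0.32, 0.34, 0.48, 0.64, 0.28, 0.37} → fail.
PC (methods 1·2): 0.56 vs {0.32, 0.34, 0.34, 0.38, 0.30, 0.37} → pass.
SQ (methods 1·2): 0.76 vs {0.48, 0.64, 0.34, 0.38, 0.28, 0.39} → pass.
Num (methods 1·2): 0.55 vs {0.28, 0.37, 0.30, 0.37, 0.28, 0.39} → pass.
1 of 4 fail.

1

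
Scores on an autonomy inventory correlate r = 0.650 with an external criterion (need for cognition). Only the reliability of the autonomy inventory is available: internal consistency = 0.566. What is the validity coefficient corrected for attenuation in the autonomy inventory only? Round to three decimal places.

0.864

Single correction: r_c = r_obs / √r_xx = 0.650 / √0.566 = 0.650 / 0.7523 ≈ 0.864.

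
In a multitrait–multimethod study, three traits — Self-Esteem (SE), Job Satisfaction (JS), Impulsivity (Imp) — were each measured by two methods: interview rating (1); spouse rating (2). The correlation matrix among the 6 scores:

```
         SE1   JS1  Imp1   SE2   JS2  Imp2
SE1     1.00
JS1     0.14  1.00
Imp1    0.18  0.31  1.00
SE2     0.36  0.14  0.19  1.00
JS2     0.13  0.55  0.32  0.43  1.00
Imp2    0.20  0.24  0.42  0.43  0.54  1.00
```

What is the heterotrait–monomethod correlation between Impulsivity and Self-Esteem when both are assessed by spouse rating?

Different traits, same method: r(Imp2, SE2) = 0.43.

0.43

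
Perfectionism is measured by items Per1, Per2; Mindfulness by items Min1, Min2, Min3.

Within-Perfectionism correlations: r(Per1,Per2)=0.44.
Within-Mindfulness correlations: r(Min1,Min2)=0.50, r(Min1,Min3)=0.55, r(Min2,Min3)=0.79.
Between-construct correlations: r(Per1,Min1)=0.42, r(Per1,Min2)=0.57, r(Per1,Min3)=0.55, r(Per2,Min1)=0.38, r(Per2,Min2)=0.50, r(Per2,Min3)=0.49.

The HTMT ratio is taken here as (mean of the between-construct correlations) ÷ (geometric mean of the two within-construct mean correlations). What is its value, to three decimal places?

Mean between = 2.91/6 = 0.4850.
Mean within-Per = 0.44/1 = 0.4400; mean within-Min = 1.84/3 = 0.6133.
Geometric mean = √(0.4400 × 0.6133) = 0.5195.
HTMT = 0.4850 / 0.5195 = 0.934.

0.934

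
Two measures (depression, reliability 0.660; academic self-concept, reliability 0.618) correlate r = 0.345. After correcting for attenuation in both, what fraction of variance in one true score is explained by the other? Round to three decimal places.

Disattenuated r = 0.345 / √(0.660 × 0.618) = 0.345 / 0.6387 = 0.5402.
Shared true-score variance = 0.5402² = 0.2918 ≈ 0.292.

0.292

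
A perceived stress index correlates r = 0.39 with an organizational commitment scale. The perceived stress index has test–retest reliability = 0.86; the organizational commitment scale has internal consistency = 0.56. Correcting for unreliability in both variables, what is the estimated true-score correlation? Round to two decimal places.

0.56

r_true = r_obs / √(r_xx · r_yy) = 0.39 / √(0.86 × 0.56) = 0.39 / √0.4816 = 0.39 / 0.6940 ≈ 0.56.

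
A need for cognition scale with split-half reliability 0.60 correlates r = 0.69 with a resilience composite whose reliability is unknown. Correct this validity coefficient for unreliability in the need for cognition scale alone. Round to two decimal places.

0.89

Single correction: r_c = r_obs / √r_xx = 0.69 / √0.60 = 0.69 / 0.7746 ≈ 0.89.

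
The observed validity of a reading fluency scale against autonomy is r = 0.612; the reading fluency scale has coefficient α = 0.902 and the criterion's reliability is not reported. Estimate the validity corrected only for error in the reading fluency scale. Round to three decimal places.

Single correction: r_c = r_obs / √r_xx = 0.612 / √0.902 = 0.612 / 0.9497 ≈ 0.644.

0.644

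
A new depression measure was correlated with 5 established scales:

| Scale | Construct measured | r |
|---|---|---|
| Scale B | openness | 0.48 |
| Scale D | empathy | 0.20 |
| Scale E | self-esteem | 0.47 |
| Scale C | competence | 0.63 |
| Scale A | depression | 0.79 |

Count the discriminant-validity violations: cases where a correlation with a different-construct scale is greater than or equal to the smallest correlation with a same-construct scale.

Convergent (same construct = depression): Scale A.
Smallest convergent = 0.79. Discriminant values: 0.48, 0.20, 0.47, 0.63; count ≥ 0.79 → 0.

0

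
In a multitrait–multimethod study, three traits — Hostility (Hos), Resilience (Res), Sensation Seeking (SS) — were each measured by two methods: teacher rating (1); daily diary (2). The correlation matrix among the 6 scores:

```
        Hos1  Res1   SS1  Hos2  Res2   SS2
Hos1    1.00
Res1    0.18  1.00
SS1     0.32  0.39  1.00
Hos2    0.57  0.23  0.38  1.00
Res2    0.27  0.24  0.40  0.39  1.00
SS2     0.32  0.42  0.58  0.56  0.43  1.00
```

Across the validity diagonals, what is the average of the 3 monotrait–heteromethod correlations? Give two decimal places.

Convergent values: 0.57, 0.24, 0.58; mean = 1.39/3 = 0.46.

0.46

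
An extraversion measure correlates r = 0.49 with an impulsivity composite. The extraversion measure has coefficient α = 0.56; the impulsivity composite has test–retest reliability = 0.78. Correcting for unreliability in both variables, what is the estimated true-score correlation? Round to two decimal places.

r_true = r_obs / √(r_xx · r_yy) = 0.49 / √(0.56 × 0.78) = 0.49 / √0.4368 = 0.49 / 0.6609 ≈ 0.74.

0.74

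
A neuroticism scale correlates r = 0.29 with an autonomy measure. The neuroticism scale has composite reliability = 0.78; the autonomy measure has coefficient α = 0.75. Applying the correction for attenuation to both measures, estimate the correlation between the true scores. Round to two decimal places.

0.38

r_true = r_obs / √(r_xx · r_yy) = 0.29 / √(0.78 × 0.75) = 0.29 / √0.5850 = 0.29 / 0.7649 ≈ 0.38.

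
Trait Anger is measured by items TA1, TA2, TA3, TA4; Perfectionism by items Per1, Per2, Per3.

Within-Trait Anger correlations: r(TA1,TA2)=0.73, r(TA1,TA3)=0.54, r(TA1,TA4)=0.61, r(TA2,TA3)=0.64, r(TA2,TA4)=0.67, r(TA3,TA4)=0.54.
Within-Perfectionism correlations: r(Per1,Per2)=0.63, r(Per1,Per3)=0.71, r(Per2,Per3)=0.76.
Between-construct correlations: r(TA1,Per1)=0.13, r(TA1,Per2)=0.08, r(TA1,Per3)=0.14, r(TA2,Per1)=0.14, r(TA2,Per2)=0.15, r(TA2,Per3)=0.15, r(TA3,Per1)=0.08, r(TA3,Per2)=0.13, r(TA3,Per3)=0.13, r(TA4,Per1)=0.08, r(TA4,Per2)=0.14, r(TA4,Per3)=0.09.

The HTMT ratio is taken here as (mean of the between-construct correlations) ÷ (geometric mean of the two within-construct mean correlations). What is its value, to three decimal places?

0.182

Between-construct mean = 1.44/12 = 0.1200.
Mean within-TA = 3.73/6 = 0.6217; mean within-Per = 2.10/3 = 0.7000.
Geometric mean = √(0.6217 × 0.7000) = 0.6597.
HTMT = 0.1200 / 0.6597 = 0.182.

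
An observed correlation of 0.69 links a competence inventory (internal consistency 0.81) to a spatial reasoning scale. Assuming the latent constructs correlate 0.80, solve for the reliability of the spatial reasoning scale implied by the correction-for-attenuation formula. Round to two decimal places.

r_true = r_obs / √(r_xx · r_yy) ⇒ 0.80 = 0.69 / √(0.81 · r_yy).
√(0.81 · r_yy) = 0.69 / 0.80 = 0.8625; 0.81 · r_yy = 0.7439; r_yy = 0.7439 / 0.81 ≈ 0.92.

0.92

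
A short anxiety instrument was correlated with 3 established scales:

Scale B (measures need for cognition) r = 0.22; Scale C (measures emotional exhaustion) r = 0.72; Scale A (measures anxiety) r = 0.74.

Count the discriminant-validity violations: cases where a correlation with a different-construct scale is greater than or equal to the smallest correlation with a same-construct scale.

0

Convergent (same construct = anxiety): Scale A.
Smallest convergent = 0.74. Discriminant values: 0.22, 0.72; count ≥ 0.74 → 0.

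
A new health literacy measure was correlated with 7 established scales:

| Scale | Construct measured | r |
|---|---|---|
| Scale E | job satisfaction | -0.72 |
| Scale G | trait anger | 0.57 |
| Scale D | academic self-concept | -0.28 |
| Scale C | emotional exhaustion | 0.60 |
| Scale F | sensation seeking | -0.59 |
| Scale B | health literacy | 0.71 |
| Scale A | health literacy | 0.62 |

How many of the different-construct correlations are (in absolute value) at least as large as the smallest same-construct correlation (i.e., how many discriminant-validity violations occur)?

Convergent (same construct = health literacy): Scale B, Scale A.
Smallest convergent = 0.62. Discriminant |r|: 0.72, 0.57, 0.28, 0.60, 0.59; count ≥ 0.62 → 1.

1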